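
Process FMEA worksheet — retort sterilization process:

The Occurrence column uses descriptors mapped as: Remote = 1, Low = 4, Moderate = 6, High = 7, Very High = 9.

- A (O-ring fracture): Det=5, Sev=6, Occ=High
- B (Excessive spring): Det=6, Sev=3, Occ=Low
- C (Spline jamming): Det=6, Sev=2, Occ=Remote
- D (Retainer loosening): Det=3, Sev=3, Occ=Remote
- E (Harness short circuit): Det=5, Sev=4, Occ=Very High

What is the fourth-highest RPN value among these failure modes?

12

RPN = Severity × Occurrence × Detection:
  A: 6 × 7 × 5 = 210
  B: 3 × 4 × 6 = 72
  C: 2 × 1 × 6 = 12
  D: 3 × 1 × 3 = 9
  E: 4 × 9 × 5 = 180
Sorted descending: 210, 180, 72, 12, 9.
The fourth-highest RPN is 12 (C).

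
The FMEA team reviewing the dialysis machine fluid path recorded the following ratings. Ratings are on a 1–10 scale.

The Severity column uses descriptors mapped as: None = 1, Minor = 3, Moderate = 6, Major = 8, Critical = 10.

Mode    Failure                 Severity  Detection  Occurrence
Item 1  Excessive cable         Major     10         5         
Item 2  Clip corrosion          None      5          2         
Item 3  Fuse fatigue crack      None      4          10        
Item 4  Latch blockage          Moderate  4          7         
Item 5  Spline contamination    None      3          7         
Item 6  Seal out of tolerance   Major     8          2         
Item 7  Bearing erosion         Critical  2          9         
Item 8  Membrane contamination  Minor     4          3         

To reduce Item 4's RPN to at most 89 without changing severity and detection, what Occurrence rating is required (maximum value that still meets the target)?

Item 4: S=6, O=7, D=4 → current RPN = 168.
Fixed product = 24. Need 24 × O ≤ 89, so O ≤ 89/24 = 3.71.
Maximum integer Occurrence rating = 3 (gives RPN 72; O=4 would give 96 > 89).

3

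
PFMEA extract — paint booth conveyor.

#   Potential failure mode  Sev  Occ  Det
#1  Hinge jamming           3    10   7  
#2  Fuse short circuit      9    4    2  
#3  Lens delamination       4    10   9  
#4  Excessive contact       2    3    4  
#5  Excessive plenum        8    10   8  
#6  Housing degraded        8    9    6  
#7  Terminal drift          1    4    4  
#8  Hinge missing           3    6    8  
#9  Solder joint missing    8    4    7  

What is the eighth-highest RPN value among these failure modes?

24

RPN = Severity × Occurrence × Detection:
  #1: 3 × 10 × 7 = 210
  #2: 9 × 4 × 2 = 72
  #3: 4 × 10 × 9 = 360
  #4: 2 × 3 × 4 = 24
  #5: 8 × 10 × 8 = 640
  #6: 8 × 9 × 6 = 432
  #7: 1 × 4 × 4 = 16
  #8: 3 × 6 × 8 = 144
  #9: 8 × 4 × 7 = 224
Sorted descending: 640, 432, 360, 224, 210, 144, 72, 24, 16.
The eighth-highest RPN is 24 (#4).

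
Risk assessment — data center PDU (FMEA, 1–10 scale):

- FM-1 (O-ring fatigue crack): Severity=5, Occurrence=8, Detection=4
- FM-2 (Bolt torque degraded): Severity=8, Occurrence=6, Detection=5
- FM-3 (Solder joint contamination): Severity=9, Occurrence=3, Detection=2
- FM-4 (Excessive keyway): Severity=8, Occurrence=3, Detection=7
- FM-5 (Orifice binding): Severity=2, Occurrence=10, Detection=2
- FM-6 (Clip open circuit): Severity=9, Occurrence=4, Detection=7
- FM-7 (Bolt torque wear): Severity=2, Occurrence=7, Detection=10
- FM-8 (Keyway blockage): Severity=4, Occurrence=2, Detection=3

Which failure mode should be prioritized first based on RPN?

FM-6

RPN = Severity × Occurrence × Detection:
  FM-1: 5 × 8 × 4 = 160
  FM-2: 8 × 6 × 5 = 240
  FM-3: 9 × 3 × 2 = 54
  FM-4: 8 × 3 × 7 = 168
  FM-5: 2 × 10 × 2 = 40
  FM-6: 9 × 4 × 7 = 252
  FM-7: 2 × 7 × 10 = 140
  FM-8: 4 × 2 × 3 = 24
Highest RPN is 252 → FM-6.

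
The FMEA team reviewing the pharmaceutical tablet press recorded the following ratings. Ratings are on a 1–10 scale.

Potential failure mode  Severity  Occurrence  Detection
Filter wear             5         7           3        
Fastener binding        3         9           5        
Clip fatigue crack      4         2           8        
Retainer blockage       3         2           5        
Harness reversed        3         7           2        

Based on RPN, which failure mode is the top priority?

RPN = Severity × Occurrence × Detection:
  Filter wear: 5 × 7 × 3 = 105
  Fastener binding: 3 × 9 × 5 = 135
  Clip fatigue crack: 4 × 2 × 8 = 64
  Retainer blockage: 3 × 2 × 5 = 30
  Harness reversed: 3 × 7 × 2 = 42
Highest RPN is 135 → Fastener binding.

Fastener binding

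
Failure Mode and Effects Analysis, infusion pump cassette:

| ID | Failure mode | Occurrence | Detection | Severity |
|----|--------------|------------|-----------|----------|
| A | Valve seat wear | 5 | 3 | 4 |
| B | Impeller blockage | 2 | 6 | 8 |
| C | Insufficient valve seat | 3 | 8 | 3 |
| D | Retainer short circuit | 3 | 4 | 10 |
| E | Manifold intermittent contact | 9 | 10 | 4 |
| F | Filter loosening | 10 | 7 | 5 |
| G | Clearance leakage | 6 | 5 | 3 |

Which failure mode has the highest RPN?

E

RPN = Severity × Occurrence × Detection:
  A: 4 × 5 × 3 = 60
  B: 8 × 2 × 6 = 96
  C: 3 × 3 × 8 = 72
  D: 10 × 3 × 4 = 120
  E: 4 × 9 × 10 = 360
  F: 5 × 10 × 7 = 350
  G: 3 × 6 × 5 = 90
Highest RPN is 360 → E.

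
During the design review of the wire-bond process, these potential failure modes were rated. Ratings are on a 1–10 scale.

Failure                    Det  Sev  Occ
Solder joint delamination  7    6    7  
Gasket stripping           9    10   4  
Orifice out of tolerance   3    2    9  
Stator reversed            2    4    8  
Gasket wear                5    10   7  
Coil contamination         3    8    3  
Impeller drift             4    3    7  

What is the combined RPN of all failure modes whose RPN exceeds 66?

1160

RPN = Severity × Occurrence × Detection:
  Solder joint delamination: 6 × 7 × 7 = 294
  Gasket stripping: 10 × 4 × 9 = 360
  Orifice out of tolerance: 2 × 9 × 3 = 54
  Stator reversed: 4 × 8 × 2 = 64
  Gasket wear: 10 × 7 × 5 = 350
  Coil contamination: 8 × 3 × 3 = 72
  Impeller drift: 3 × 7 × 4 = 84
RPN > 66: Solder joint delamination (294), Gasket stripping (360), Gasket wear (350), Coil contamination (72), Impeller drift (84).
Sum: 294 + 360 + 350 + 72 + 84 = 1160.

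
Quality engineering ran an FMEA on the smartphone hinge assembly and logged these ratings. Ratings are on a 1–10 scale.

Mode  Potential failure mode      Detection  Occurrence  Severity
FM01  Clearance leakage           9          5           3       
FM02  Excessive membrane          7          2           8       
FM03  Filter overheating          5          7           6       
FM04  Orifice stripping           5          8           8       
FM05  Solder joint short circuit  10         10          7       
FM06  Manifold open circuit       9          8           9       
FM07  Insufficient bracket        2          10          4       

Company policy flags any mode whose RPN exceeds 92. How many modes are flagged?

6

RPN = Severity × Occurrence × Detection:
  FM01: 3 × 5 × 9 = 135
  FM02: 8 × 2 × 7 = 112
  FM03: 6 × 7 × 5 = 210
  FM04: 8 × 8 × 5 = 320
  FM05: 7 × 10 × 10 = 700
  FM06: 9 × 8 × 9 = 648
  FM07: 4 × 10 × 2 = 80
Modes with RPN > 92: FM01 (135), FM02 (112), FM03 (210), FM04 (320), FM05 (700), FM06 (648) → 6.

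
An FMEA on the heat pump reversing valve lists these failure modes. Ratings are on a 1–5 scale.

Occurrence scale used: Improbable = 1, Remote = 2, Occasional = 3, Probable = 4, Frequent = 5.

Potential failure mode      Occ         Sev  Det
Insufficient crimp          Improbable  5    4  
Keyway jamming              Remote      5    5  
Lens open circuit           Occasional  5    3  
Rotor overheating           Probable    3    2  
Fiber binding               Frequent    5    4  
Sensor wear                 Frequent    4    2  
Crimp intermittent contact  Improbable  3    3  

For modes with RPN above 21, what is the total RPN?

RPN = Severity × Occurrence × Detection:
  Insufficient crimp: 5 × 1 × 4 = 20
  Keyway jamming: 5 × 2 × 5 = 50
  Lens open circuit: 5 × 3 × 3 = 45
  Rotor overheating: 3 × 4 × 2 = 24
  Fiber binding: 5 × 5 × 4 = 100
  Sensor wear: 4 × 5 × 2 = 40
  Crimp intermittent contact: 3 × 1 × 3 = 9
RPN > 21: Keyway jamming (50), Lens open circuit (45), Rotor overheating (24), Fiber binding (100), Sensor wear (40).
Sum: 50 + 45 + 24 + 100 + 40 = 259.

259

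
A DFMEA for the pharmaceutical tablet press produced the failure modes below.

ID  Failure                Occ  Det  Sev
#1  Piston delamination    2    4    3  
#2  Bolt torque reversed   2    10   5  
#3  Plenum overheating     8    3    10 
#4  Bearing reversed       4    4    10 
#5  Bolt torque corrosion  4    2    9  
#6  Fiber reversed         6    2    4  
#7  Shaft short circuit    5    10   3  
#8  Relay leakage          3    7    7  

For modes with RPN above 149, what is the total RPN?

550

RPN = Severity × Occurrence × Detection:
  #1: 3 × 2 × 4 = 24
  #2: 5 × 2 × 10 = 100
  #3: 10 × 8 × 3 = 240
  #4: 10 × 4 × 4 = 160
  #5: 9 × 4 × 2 = 72
  #6: 4 × 6 × 2 = 48
  #7: 3 × 5 × 10 = 150
  #8: 7 × 3 × 7 = 147
RPN > 149: #3 (240), #4 (160), #7 (150).
Sum: 240 + 160 + 150 = 550.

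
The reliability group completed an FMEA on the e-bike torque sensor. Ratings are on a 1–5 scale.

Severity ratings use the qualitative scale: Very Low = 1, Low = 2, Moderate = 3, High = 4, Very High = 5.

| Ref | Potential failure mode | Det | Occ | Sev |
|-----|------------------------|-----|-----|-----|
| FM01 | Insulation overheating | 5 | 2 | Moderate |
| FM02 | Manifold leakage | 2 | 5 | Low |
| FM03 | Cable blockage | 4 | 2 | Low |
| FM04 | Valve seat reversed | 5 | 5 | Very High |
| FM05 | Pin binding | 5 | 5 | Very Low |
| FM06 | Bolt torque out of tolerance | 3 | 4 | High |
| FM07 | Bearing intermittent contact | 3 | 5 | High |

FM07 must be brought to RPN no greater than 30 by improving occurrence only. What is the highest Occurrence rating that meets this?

2

FM07: S=4, O=5, D=3 → current RPN = 60.
Fixed product = 12. Need 12 × O ≤ 30, so O ≤ 30/12 = 2.50.
Maximum integer Occurrence rating = 2 (gives RPN 24; O=3 would give 36 > 30).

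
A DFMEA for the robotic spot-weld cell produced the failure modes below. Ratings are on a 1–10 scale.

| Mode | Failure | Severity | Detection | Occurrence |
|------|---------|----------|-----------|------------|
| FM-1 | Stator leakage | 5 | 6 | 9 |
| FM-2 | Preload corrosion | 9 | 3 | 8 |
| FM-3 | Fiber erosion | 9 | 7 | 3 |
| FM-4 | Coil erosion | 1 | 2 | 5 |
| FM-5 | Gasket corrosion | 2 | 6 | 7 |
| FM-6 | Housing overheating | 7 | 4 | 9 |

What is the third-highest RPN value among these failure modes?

RPN = Severity × Occurrence × Detection:
  FM-1: 5 × 9 × 6 = 270
  FM-2: 9 × 8 × 3 = 216
  FM-3: 9 × 3 × 7 = 189
  FM-4: 1 × 5 × 2 = 10
  FM-5: 2 × 7 × 6 = 84
  FM-6: 7 × 9 × 4 = 252
Sorted descending: 270, 252, 216, 189, 84, 10.
The third-highest RPN is 216 (FM-2).

216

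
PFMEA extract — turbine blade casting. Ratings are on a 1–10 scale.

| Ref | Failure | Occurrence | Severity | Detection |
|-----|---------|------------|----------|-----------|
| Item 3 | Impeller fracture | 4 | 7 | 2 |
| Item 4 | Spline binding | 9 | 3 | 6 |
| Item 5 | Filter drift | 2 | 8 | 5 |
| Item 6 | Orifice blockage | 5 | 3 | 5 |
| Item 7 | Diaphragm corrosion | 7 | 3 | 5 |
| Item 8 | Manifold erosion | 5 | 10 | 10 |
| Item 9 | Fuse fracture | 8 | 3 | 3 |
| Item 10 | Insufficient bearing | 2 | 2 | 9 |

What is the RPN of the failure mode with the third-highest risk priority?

RPN = Severity × Occurrence × Detection:
  Item 3: 7 × 4 × 2 = 56
  Item 4: 3 × 9 × 6 = 162
  Item 5: 8 × 2 × 5 = 80
  Item 6: 3 × 5 × 5 = 75
  Item 7: 3 × 7 × 5 = 105
  Item 8: 10 × 5 × 10 = 500
  Item 9: 3 × 8 × 3 = 72
  Item 10: 2 × 2 × 9 = 36
Sorted descending: 500, 162, 105, 80, 75, 72, 56, 36.
The third-highest RPN is 105 (Item 7).

105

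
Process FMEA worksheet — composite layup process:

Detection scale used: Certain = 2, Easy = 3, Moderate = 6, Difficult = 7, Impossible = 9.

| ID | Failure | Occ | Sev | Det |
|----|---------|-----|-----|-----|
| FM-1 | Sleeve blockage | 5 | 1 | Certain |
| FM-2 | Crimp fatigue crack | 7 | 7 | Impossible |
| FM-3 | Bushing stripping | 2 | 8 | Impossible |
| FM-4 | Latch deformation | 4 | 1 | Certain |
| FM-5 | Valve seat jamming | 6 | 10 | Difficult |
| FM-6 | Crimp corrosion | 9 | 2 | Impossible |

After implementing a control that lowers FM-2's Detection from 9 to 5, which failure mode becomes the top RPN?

RPN = Severity × Occurrence × Detection:
  FM-1: 1 × 5 × 2 = 10
  FM-2: 7 × 7 × 9 = 441
  FM-3: 8 × 2 × 9 = 144
  FM-4: 1 × 4 × 2 = 8
  FM-5: 10 × 6 × 7 = 420
  FM-6: 2 × 9 × 9 = 162
After action: FM-2 → 7 × 7 × 5 = 245.
Revised RPNs: FM-5=420, FM-2=245, FM-6=162, FM-3=144, FM-1=10, FM-4=8.
Highest is now FM-5 (420).

FM-5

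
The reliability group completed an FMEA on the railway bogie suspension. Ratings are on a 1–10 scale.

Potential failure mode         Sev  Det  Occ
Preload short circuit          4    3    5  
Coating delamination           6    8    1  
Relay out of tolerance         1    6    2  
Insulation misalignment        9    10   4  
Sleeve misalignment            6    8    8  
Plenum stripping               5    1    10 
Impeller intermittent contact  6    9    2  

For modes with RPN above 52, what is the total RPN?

912

RPN = Severity × Occurrence × Detection:
  Preload short circuit: 4 × 5 × 3 = 60
  Coating delamination: 6 × 1 × 8 = 48
  Relay out of tolerance: 1 × 2 × 6 = 12
  Insulation misalignment: 9 × 4 × 10 = 360
  Sleeve misalignment: 6 × 8 × 8 = 384
  Plenum stripping: 5 × 10 × 1 = 50
  Impeller intermittent contact: 6 × 2 × 9 = 108
RPN > 52: Preload short circuit (60), Insulation misalignment (360), Sleeve misalignment (384), Impeller intermittent contact (108).
Sum: 60 + 360 + 384 + 108 = 912.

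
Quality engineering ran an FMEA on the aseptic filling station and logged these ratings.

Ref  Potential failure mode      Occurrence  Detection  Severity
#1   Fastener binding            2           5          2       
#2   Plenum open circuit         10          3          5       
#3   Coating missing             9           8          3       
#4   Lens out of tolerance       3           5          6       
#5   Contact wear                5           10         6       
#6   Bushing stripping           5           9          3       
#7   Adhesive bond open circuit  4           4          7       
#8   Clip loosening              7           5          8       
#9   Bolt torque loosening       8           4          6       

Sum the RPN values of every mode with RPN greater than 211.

RPN = Severity × Occurrence × Detection:
  #1: 2 × 2 × 5 = 20
  #2: 5 × 10 × 3 = 150
  #3: 3 × 9 × 8 = 216
  #4: 6 × 3 × 5 = 90
  #5: 6 × 5 × 10 = 300
  #6: 3 × 5 × 9 = 135
  #7: 7 × 4 × 4 = 112
  #8: 8 × 7 × 5 = 280
  #9: 6 × 8 × 4 = 192
RPN > 211: #3 (216), #5 (300), #8 (280).
Sum: 216 + 300 + 280 = 796.

796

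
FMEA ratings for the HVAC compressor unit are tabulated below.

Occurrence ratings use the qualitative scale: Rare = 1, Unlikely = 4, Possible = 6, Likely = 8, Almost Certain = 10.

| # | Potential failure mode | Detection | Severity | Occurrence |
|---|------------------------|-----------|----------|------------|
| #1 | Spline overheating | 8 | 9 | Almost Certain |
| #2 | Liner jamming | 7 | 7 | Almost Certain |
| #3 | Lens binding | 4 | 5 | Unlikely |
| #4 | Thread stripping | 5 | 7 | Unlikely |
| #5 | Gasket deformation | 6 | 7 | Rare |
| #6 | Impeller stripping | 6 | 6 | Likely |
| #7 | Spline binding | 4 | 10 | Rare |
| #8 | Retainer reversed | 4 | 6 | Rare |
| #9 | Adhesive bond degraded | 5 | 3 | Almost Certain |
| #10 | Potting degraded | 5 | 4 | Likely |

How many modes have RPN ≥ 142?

RPN = Severity × Occurrence × Detection:
  #1: 9 × 10 × 8 = 720
  #2: 7 × 10 × 7 = 490
  #3: 5 × 4 × 4 = 80
  #4: 7 × 4 × 5 = 140
  #5: 7 × 1 × 6 = 42
  #6: 6 × 8 × 6 = 288
  #7: 10 × 1 × 4 = 40
  #8: 6 × 1 × 4 = 24
  #9: 3 × 10 × 5 = 150
  #10: 4 × 8 × 5 = 160
Modes with RPN ≥ 142: #1 (720), #2 (490), #6 (288), #9 (150), #10 (160) → 5.

5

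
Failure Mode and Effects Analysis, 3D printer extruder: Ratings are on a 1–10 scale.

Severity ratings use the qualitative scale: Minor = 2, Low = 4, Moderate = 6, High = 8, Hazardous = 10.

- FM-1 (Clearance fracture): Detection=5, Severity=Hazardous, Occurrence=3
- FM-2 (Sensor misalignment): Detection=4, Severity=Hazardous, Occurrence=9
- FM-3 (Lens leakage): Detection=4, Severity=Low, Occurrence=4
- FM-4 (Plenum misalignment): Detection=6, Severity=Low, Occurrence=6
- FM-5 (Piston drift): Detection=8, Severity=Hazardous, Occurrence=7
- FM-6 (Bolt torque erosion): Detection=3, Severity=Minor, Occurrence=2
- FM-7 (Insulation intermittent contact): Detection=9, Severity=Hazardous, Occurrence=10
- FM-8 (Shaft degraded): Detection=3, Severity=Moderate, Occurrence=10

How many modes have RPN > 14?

7

RPN = Severity × Occurrence × Detection:
  FM-1: 10 × 3 × 5 = 150
  FM-2: 10 × 9 × 4 = 360
  FM-3: 4 × 4 × 4 = 64
  FM-4: 4 × 6 × 6 = 144
  FM-5: 10 × 7 × 8 = 560
  FM-6: 2 × 2 × 3 = 12
  FM-7: 10 × 10 × 9 = 900
  FM-8: 6 × 10 × 3 = 180
Modes with RPN > 14: FM-1 (150), FM-2 (360), FM-3 (64), FM-4 (144), FM-5 (560), FM-7 (900), FM-8 (180) → 7.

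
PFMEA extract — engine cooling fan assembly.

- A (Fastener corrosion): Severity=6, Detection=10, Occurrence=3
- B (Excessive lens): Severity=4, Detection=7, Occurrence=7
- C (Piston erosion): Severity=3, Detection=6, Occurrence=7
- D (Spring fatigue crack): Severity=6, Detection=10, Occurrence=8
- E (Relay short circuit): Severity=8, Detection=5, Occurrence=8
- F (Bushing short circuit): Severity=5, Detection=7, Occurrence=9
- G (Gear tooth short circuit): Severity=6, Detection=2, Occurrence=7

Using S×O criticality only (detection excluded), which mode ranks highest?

Criticality = Severity × Occurrence:
  A: 6 × 3 = 18
  B: 4 × 7 = 28
  C: 3 × 7 = 21
  D: 6 × 8 = 48
  E: 8 × 8 = 64
  F: 5 × 9 = 45
  G: 6 × 7 = 42
Highest criticality is 64 → E.

E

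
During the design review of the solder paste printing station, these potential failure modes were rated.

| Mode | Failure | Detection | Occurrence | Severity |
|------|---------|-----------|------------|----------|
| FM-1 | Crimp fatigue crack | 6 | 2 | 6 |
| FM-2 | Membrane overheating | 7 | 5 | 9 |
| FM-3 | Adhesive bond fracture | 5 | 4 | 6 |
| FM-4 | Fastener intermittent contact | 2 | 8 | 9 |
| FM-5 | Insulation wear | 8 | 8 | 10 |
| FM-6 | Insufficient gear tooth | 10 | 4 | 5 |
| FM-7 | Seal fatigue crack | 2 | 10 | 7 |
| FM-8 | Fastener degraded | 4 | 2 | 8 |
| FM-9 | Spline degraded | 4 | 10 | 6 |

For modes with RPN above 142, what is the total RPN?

RPN = Severity × Occurrence × Detection:
  FM-1: 6 × 2 × 6 = 72
  FM-2: 9 × 5 × 7 = 315
  FM-3: 6 × 4 × 5 = 120
  FM-4: 9 × 8 × 2 = 144
  FM-5: 10 × 8 × 8 = 640
  FM-6: 5 × 4 × 10 = 200
  FM-7: 7 × 10 × 2 = 140
  FM-8: 8 × 2 × 4 = 64
  FM-9: 6 × 10 × 4 = 240
RPN > 142: FM-2 (315), FM-4 (144), FM-5 (640), FM-6 (200), FM-9 (240).
Sum: 315 + 144 + 640 + 200 + 240 = 1539.

1539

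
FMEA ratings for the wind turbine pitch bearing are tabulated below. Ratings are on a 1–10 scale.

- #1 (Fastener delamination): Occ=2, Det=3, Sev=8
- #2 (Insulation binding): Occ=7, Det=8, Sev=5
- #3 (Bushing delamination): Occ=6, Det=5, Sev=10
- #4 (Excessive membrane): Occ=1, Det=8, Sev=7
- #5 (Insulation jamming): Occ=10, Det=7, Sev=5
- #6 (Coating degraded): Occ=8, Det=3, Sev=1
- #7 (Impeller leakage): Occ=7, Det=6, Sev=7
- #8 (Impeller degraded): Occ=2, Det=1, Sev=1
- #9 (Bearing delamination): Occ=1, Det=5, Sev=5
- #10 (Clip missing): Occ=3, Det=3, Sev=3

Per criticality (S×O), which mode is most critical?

Criticality = Severity × Occurrence:
  #1: 8 × 2 = 16
  #2: 5 × 7 = 35
  #3: 10 × 6 = 60
  #4: 7 × 1 = 7
  #5: 5 × 10 = 50
  #6: 1 × 8 = 8
  #7: 7 × 7 = 49
  #8: 1 × 2 = 2
  #9: 5 × 1 = 5
  #10: 3 × 3 = 9
Highest criticality is 60 → #3.

#3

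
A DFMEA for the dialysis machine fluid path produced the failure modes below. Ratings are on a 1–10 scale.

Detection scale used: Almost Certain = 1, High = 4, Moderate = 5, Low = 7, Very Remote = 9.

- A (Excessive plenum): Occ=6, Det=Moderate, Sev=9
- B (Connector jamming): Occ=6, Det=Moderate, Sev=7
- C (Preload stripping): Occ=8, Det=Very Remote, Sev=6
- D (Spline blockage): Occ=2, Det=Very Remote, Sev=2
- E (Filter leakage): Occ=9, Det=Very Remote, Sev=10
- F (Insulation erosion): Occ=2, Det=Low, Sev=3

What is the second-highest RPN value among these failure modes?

432

RPN = Severity × Occurrence × Detection:
  A: 9 × 6 × 5 = 270
  B: 7 × 6 × 5 = 210
  C: 6 × 8 × 9 = 432
  D: 2 × 2 × 9 = 36
  E: 10 × 9 × 9 = 810
  F: 3 × 2 × 7 = 42
Sorted descending: 810, 432, 270, 210, 42, 36.
The second-highest RPN is 432 (C).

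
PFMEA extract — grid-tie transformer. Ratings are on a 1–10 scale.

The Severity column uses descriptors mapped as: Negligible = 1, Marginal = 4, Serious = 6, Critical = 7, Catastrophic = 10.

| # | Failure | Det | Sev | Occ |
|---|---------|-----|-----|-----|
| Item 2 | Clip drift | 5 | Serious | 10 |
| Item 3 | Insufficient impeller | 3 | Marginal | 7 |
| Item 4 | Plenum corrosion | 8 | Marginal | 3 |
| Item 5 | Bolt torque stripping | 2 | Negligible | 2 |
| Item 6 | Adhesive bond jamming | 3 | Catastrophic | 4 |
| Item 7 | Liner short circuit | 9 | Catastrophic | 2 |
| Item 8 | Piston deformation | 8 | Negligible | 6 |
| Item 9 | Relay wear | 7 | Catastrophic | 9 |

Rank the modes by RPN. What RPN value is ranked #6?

RPN = Severity × Occurrence × Detection:
  Item 2: 6 × 10 × 5 = 300
  Item 3: 4 × 7 × 3 = 84
  Item 4: 4 × 3 × 8 = 96
  Item 5: 1 × 2 × 2 = 4
  Item 6: 10 × 4 × 3 = 120
  Item 7: 10 × 2 × 9 = 180
  Item 8: 1 × 6 × 8 = 48
  Item 9: 10 × 9 × 7 = 630
Sorted descending: 630, 300, 180, 120, 96, 84, 48, 4.
The sixth-highest RPN is 84 (Item 3).

84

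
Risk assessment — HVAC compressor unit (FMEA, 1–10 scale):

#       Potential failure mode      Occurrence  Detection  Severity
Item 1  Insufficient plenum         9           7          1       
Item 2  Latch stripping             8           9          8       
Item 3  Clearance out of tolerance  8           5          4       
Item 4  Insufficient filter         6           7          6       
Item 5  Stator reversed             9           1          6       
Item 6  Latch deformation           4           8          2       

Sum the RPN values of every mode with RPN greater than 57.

RPN = Severity × Occurrence × Detection:
  Item 1: 1 × 9 × 7 = 63
  Item 2: 8 × 8 × 9 = 576
  Item 3: 4 × 8 × 5 = 160
  Item 4: 6 × 6 × 7 = 252
  Item 5: 6 × 9 × 1 = 54
  Item 6: 2 × 4 × 8 = 64
RPN > 57: Item 1 (63), Item 2 (576), Item 3 (160), Item 4 (252), Item 6 (64).
Sum: 63 + 576 + 160 + 252 + 64 = 1115.

1115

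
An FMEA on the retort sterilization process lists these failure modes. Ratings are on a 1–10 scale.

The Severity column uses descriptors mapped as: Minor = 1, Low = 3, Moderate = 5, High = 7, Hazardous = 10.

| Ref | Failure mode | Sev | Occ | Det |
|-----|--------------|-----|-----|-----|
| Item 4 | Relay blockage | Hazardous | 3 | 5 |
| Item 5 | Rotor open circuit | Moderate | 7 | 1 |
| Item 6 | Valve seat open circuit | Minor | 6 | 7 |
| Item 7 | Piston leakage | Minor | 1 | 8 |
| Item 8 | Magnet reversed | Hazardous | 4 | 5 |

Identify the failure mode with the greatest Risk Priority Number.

RPN = Severity × Occurrence × Detection:
  Item 4: 10 × 3 × 5 = 150
  Item 5: 5 × 7 × 1 = 35
  Item 6: 1 × 6 × 7 = 42
  Item 7: 1 × 1 × 8 = 8
  Item 8: 10 × 4 × 5 = 200
Highest RPN is 200 → Item 8.

Item 8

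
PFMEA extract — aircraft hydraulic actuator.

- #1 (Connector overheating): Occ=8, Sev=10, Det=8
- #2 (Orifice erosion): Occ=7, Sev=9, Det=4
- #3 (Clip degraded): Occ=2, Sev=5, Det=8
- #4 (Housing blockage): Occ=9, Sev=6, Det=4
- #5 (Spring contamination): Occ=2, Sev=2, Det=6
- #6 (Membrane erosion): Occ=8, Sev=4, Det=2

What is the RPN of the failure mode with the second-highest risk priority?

RPN = Severity × Occurrence × Detection:
  #1: 10 × 8 × 8 = 640
  #2: 9 × 7 × 4 = 252
  #3: 5 × 2 × 8 = 80
  #4: 6 × 9 × 4 = 216
  #5: 2 × 2 × 6 = 24
  #6: 4 × 8 × 2 = 64
Sorted descending: 640, 252, 216, 80, 64, 24.
The second-highest RPN is 252 (#2).

252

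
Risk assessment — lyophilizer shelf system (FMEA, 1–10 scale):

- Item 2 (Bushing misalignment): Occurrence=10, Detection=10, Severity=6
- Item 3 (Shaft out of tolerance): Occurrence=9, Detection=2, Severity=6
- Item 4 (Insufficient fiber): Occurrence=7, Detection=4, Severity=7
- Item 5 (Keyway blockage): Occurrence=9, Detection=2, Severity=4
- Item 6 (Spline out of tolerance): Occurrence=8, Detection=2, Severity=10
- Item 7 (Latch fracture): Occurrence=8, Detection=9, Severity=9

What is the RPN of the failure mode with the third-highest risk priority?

196

RPN = Severity × Occurrence × Detection:
  Item 2: 6 × 10 × 10 = 600
  Item 3: 6 × 9 × 2 = 108
  Item 4: 7 × 7 × 4 = 196
  Item 5: 4 × 9 × 2 = 72
  Item 6: 10 × 8 × 2 = 160
  Item 7: 9 × 8 × 9 = 648
Sorted descending: 648, 600, 196, 160, 108, 72.
The third-highest RPN is 196 (Item 4).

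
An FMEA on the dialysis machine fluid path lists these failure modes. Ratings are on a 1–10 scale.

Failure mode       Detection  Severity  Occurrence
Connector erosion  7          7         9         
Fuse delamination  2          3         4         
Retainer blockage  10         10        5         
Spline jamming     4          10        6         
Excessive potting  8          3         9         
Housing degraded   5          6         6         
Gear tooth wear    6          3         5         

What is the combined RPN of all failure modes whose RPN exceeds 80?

1667

RPN = Severity × Occurrence × Detection:
  Connector erosion: 7 × 9 × 7 = 441
  Fuse delamination: 3 × 4 × 2 = 24
  Retainer blockage: 10 × 5 × 10 = 500
  Spline jamming: 10 × 6 × 4 = 240
  Excessive potting: 3 × 9 × 8 = 216
  Housing degraded: 6 × 6 × 5 = 180
  Gear tooth wear: 3 × 5 × 6 = 90
RPN > 80: Connector erosion (441), Retainer blockage (500), Spline jamming (240), Excessive potting (216), Housing degraded (180), Gear tooth wear (90).
Sum: 441 + 500 + 240 + 216 + 180 + 90 = 1667.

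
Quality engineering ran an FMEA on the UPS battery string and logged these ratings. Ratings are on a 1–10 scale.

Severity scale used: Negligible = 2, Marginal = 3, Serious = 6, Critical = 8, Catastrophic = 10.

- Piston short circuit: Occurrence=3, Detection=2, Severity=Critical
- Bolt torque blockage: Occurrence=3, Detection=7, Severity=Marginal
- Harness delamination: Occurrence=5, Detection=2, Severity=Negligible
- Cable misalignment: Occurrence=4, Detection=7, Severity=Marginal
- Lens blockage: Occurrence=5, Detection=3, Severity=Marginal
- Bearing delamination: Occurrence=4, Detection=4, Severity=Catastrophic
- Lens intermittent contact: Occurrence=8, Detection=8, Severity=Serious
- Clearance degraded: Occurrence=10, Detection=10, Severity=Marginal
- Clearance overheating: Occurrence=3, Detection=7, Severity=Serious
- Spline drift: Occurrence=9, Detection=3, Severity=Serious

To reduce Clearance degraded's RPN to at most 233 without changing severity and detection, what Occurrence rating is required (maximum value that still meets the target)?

7

Clearance degraded: S=3, O=10, D=10 → current RPN = 300.
Fixed product = 30. Need 30 × O ≤ 233, so O ≤ 233/30 = 7.77.
Maximum integer Occurrence rating = 7 (gives RPN 210; O=8 would give 240 > 233).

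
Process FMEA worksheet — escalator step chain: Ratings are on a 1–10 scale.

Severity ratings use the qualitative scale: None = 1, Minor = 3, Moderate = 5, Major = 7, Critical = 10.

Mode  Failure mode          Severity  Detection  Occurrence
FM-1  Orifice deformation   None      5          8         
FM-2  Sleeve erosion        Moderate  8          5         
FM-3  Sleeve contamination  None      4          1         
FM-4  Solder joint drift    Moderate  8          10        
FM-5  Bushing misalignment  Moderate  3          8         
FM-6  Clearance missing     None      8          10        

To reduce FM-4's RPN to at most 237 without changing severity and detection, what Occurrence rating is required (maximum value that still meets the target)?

5

FM-4: S=5, O=10, D=8 → current RPN = 400.
Fixed product = 40. Need 40 × O ≤ 237, so O ≤ 237/40 = 5.92.
Maximum integer Occurrence rating = 5 (gives RPN 200; O=6 would give 240 > 237).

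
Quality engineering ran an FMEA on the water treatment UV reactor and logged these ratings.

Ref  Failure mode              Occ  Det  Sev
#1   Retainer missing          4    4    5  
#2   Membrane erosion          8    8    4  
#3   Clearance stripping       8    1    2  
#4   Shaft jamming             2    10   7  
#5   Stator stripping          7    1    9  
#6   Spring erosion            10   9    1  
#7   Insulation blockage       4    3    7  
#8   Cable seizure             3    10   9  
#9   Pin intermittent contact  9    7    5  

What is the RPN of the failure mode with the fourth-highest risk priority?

RPN = Severity × Occurrence × Detection:
  #1: 5 × 4 × 4 = 80
  #2: 4 × 8 × 8 = 256
  #3: 2 × 8 × 1 = 16
  #4: 7 × 2 × 10 = 140
  #5: 9 × 7 × 1 = 63
  #6: 1 × 10 × 9 = 90
  #7: 7 × 4 × 3 = 84
  #8: 9 × 3 × 10 = 270
  #9: 5 × 9 × 7 = 315
Sorted descending: 315, 270, 256, 140, 90, 84, 80, 63, 16.
The fourth-highest RPN is 140 (#4).

140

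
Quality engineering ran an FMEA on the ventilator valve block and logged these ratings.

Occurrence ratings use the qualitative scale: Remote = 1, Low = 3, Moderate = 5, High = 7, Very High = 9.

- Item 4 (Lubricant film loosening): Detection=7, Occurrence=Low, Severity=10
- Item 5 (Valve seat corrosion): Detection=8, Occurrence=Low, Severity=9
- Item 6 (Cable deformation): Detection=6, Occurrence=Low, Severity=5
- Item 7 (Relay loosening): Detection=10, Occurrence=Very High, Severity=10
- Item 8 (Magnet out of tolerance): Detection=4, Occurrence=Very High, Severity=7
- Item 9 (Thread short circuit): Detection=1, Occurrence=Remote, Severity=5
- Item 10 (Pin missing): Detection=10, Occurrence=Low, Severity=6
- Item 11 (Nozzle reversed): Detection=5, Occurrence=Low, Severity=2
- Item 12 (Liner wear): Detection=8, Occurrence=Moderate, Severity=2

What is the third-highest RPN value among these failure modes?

216

RPN = Severity × Occurrence × Detection:
  Item 4: 10 × 3 × 7 = 210
  Item 5: 9 × 3 × 8 = 216
  Item 6: 5 × 3 × 6 = 90
  Item 7: 10 × 9 × 10 = 900
  Item 8: 7 × 9 × 4 = 252
  Item 9: 5 × 1 × 1 = 5
  Item 10: 6 × 3 × 10 = 180
  Item 11: 2 × 3 × 5 = 30
  Item 12: 2 × 5 × 8 = 80
Sorted descending: 900, 252, 216, 210, 180, 90, 80, 30, 5.
The third-highest RPN is 216 (Item 5).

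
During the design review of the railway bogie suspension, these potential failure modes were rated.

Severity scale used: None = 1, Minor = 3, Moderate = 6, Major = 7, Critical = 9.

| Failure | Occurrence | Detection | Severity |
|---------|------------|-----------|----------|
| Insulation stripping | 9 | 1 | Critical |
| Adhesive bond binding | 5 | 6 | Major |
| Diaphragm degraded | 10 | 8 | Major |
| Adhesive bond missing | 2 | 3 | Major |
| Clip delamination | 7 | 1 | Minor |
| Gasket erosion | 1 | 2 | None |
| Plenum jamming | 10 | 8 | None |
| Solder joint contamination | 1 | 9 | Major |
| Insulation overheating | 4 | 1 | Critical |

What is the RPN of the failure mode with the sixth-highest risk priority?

42

RPN = Severity × Occurrence × Detection:
  Insulation stripping: 9 × 9 × 1 = 81
  Adhesive bond binding: 7 × 5 × 6 = 210
  Diaphragm degraded: 7 × 10 × 8 = 560
  Adhesive bond missing: 7 × 2 × 3 = 42
  Clip delamination: 3 × 7 × 1 = 21
  Gasket erosion: 1 × 1 × 2 = 2
  Plenum jamming: 1 × 10 × 8 = 80
  Solder joint contamination: 7 × 1 × 9 = 63
  Insulation overheating: 9 × 4 × 1 = 36
Sorted descending: 560, 210, 81, 80, 63, 42, 36, 21, 2.
The sixth-highest RPN is 42 (Adhesive bond missing).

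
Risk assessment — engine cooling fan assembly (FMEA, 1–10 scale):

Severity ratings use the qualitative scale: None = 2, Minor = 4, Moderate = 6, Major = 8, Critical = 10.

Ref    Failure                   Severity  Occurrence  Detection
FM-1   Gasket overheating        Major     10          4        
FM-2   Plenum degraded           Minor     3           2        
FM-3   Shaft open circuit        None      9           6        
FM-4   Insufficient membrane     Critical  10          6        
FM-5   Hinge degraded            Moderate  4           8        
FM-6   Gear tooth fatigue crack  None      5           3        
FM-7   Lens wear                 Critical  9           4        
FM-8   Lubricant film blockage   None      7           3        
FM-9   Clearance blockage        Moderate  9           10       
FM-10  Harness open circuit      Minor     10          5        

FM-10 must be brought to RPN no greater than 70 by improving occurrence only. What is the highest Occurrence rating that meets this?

3

FM-10: S=4, O=10, D=5 → current RPN = 200.
Fixed product = 20. Need 20 × O ≤ 70, so O ≤ 70/20 = 3.50.
Maximum integer Occurrence rating = 3 (gives RPN 60; O=4 would give 80 > 70).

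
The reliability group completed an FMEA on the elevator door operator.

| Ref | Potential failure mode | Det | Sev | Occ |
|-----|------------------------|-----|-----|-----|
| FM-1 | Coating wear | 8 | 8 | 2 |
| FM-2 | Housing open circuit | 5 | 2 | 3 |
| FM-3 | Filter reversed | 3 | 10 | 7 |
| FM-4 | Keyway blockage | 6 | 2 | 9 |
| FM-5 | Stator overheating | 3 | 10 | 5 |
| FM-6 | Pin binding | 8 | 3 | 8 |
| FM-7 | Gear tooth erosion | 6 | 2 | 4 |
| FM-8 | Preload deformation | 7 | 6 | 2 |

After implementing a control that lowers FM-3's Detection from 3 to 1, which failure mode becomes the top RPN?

FM-6

RPN = Severity × Occurrence × Detection:
  FM-1: 8 × 2 × 8 = 128
  FM-2: 2 × 3 × 5 = 30
  FM-3: 10 × 7 × 3 = 210
  FM-4: 2 × 9 × 6 = 108
  FM-5: 10 × 5 × 3 = 150
  FM-6: 3 × 8 × 8 = 192
  FM-7: 2 × 4 × 6 = 48
  FM-8: 6 × 2 × 7 = 84
After action: FM-3 → 10 × 7 × 1 = 70.
Revised RPNs: FM-6=192, FM-5=150, FM-1=128, FM-4=108, FM-8=84, FM-3=70, FM-7=48, FM-2=30.
Highest is now FM-6 (192).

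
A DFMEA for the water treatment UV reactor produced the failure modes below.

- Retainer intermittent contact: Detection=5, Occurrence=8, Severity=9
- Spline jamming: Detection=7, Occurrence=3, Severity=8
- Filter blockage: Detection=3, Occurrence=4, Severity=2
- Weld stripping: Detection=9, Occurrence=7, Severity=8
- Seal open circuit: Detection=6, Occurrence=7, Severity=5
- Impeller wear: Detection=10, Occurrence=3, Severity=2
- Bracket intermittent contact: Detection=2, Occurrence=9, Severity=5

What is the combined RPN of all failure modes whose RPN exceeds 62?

1332

RPN = Severity × Occurrence × Detection:
  Retainer intermittent contact: 9 × 8 × 5 = 360
  Spline jamming: 8 × 3 × 7 = 168
  Filter blockage: 2 × 4 × 3 = 24
  Weld stripping: 8 × 7 × 9 = 504
  Seal open circuit: 5 × 7 × 6 = 210
  Impeller wear: 2 × 3 × 10 = 60
  Bracket intermittent contact: 5 × 9 × 2 = 90
RPN > 62: Retainer intermittent contact (360), Spline jamming (168), Weld stripping (504), Seal open circuit (210), Bracket intermittent contact (90).
Sum: 360 + 168 + 504 + 210 + 90 = 1332.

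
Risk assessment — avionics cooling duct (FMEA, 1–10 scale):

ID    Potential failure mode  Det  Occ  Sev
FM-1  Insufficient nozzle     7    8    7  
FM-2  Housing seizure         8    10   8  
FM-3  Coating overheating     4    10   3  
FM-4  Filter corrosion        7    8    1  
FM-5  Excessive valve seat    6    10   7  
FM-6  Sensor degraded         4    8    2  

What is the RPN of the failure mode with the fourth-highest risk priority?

120

RPN = Severity × Occurrence × Detection:
  FM-1: 7 × 8 × 7 = 392
  FM-2: 8 × 10 × 8 = 640
  FM-3: 3 × 10 × 4 = 120
  FM-4: 1 × 8 × 7 = 56
  FM-5: 7 × 10 × 6 = 420
  FM-6: 2 × 8 × 4 = 64
Sorted descending: 640, 420, 392, 120, 64, 56.
The fourth-highest RPN is 120 (FM-3).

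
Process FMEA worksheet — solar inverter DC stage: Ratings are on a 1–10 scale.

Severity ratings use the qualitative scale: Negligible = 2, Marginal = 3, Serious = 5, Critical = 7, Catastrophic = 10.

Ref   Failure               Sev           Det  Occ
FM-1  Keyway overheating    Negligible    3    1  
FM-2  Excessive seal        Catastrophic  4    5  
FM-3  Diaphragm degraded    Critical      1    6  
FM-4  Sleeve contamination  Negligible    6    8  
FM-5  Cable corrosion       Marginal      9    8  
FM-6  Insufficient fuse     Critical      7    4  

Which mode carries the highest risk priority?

FM-5

RPN = Severity × Occurrence × Detection:
  FM-1: 2 × 1 × 3 = 6
  FM-2: 10 × 5 × 4 = 200
  FM-3: 7 × 6 × 1 = 42
  FM-4: 2 × 8 × 6 = 96
  FM-5: 3 × 8 × 9 = 216
  FM-6: 7 × 4 × 7 = 196
Highest RPN is 216 → FM-5.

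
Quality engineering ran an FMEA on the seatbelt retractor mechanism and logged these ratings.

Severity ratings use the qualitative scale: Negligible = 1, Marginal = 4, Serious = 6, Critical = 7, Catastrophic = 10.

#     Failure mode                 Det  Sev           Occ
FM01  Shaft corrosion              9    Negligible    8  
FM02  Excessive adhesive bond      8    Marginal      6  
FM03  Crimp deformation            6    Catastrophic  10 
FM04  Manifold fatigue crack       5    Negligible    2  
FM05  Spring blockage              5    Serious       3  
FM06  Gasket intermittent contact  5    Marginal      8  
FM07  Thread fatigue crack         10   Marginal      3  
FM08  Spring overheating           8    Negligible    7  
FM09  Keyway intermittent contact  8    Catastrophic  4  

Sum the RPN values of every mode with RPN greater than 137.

RPN = Severity × Occurrence × Detection:
  FM01: 1 × 8 × 9 = 72
  FM02: 4 × 6 × 8 = 192
  FM03: 10 × 10 × 6 = 600
  FM04: 1 × 2 × 5 = 10
  FM05: 6 × 3 × 5 = 90
  FM06: 4 × 8 × 5 = 160
  FM07: 4 × 3 × 10 = 120
  FM08: 1 × 7 × 8 = 56
  FM09: 10 × 4 × 8 = 320
RPN > 137: FM02 (192), FM03 (600), FM06 (160), FM09 (320).
Sum: 192 + 600 + 160 + 320 = 1272.

1272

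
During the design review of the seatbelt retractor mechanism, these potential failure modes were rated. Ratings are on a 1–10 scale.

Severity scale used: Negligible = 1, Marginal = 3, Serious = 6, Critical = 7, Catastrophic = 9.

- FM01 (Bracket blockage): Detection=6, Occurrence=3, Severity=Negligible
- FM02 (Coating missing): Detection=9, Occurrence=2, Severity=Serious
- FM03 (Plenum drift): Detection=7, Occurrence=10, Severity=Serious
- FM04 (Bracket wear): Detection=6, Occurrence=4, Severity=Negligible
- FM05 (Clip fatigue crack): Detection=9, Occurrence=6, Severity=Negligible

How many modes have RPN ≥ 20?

RPN = Severity × Occurrence × Detection:
  FM01: 1 × 3 × 6 = 18
  FM02: 6 × 2 × 9 = 108
  FM03: 6 × 10 × 7 = 420
  FM04: 1 × 4 × 6 = 24
  FM05: 1 × 6 × 9 = 54
Modes with RPN ≥ 20: FM02 (108), FM03 (420), FM04 (24), FM05 (54) → 4.

4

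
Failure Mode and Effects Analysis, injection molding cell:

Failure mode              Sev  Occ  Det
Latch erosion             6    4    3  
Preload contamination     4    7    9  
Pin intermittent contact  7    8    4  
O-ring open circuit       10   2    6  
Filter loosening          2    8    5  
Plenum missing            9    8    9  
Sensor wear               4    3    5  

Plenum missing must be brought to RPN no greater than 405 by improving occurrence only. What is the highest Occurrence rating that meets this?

Plenum missing: S=9, O=8, D=9 → current RPN = 648.
Fixed product = 81. Need 81 × O ≤ 405, so O ≤ 405/81 = 5.00.
Maximum integer Occurrence rating = 5 (gives RPN 405; O=6 would give 486 > 405).

5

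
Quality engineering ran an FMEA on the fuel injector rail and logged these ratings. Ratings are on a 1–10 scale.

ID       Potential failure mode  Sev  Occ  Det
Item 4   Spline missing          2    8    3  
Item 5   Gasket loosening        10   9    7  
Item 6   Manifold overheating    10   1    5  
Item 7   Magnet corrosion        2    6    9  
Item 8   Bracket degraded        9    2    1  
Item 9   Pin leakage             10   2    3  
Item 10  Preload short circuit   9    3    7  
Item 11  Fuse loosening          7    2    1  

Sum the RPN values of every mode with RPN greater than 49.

1037

RPN = Severity × Occurrence × Detection:
  Item 4: 2 × 8 × 3 = 48
  Item 5: 10 × 9 × 7 = 630
  Item 6: 10 × 1 × 5 = 50
  Item 7: 2 × 6 × 9 = 108
  Item 8: 9 × 2 × 1 = 18
  Item 9: 10 × 2 × 3 = 60
  Item 10: 9 × 3 × 7 = 189
  Item 11: 7 × 2 × 1 = 14
RPN > 49: Item 5 (630), Item 6 (50), Item 7 (108), Item 9 (60), Item 10 (189).
Sum: 630 + 50 + 108 + 60 + 189 = 1037.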